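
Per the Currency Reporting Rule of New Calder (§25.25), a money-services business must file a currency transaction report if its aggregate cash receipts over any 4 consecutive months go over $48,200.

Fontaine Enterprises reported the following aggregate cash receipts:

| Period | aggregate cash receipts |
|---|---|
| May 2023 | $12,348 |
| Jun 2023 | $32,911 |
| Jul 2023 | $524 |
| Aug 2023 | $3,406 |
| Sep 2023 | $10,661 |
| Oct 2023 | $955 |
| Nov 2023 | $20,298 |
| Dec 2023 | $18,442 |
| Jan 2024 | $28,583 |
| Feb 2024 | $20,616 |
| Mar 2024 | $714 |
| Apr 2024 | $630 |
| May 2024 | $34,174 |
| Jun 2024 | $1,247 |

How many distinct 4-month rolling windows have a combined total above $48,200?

7

May 2023–Aug 2023: $12,348 + $32,911 + $524 + $3,406 = $49,189 (over)
Jun 2023–Sep 2023: $32,911 + $524 + $3,406 + $10,661 = $47,502 (under)
Jul 2023–Oct 2023: $524 + $3,406 + $10,661 + $955 = $15,546 (under)
Aug 2023–Nov 2023: $3,406 + $10,661 + $955 + $20,298 = $35,320 (under)
Sep 2023–Dec 2023: $10,661 + $955 + $20,298 + $18,442 = $50,356 (over)
Oct 2023–Jan 2024: $955 + $20,298 + $18,442 + $28,583 = $68,278 (over)
Nov 2023–Feb 2024: $20,298 + $18,442 + $28,583 + $20,616 = $87,939 (over)
Dec 2023–Mar 2024: $18,442 + $28,583 + $20,616 + $714 = $68,355 (over)
Jan 2024–Apr 2024: $28,583 + $20,616 + $714 + $630 = $50,543 (over)
Feb 2024–May 2024: $20,616 + $714 + $630 + $34,174 = $56,134 (over)
Mar 2024–Jun 2024: $714 + $630 + $34,174 + $1,247 = $36,765 (under)
7 windows exceed the threshold.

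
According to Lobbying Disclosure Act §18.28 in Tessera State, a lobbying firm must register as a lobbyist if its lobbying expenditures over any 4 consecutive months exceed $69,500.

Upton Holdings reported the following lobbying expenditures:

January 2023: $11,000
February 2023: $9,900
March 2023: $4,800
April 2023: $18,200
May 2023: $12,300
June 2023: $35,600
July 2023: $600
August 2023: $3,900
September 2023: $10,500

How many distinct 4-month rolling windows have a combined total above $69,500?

January 2023–April 2023: $11,000 + $9,900 + $4,800 + $18,200 = $43,900 (under)
February 2023–May 2023: $9,900 + $4,800 + $18,200 + $12,300 = $45,200 (under)
March 2023–June 2023: $4,800 + $18,200 + $12,300 + $35,600 = $70,900 (over)
April 2023–July 2023: $18,200 + $12,300 + $35,600 + $600 = $66,700 (under)
May 2023–August 2023: $12,300 + $35,600 + $600 + $3,900 = $52,400 (under)
June 2023–September 2023: $35,600 + $600 + $3,900 + $10,500 = $50,600 (under)
1 window exceeds the threshold.

1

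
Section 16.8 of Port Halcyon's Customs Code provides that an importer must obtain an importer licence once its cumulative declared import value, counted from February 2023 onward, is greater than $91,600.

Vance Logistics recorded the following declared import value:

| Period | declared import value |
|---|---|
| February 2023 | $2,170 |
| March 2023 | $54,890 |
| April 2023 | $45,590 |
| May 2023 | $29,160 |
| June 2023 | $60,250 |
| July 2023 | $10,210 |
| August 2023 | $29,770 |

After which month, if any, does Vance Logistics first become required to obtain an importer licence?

April 2023

Through February 2023: $2,170
Through March 2023: $57,060
Through April 2023: $102,650 ← exceeds threshold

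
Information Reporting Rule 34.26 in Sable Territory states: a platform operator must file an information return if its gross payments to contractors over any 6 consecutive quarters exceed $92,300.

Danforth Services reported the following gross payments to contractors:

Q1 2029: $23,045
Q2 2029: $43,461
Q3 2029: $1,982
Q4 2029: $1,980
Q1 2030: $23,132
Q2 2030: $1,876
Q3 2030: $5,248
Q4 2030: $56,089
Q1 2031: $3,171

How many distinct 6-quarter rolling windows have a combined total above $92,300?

Q1 2029–Q2 2030: $23,045 + $43,461 + $1,982 + $1,980 + $23,132 + $1,876 = $95,476 (over)
Q2 2029–Q3 2030: $43,461 + $1,982 + $1,980 + $23,132 + $1,876 + $5,248 = $77,679 (under)
Q3 2029–Q4 2030: $1,982 + $1,980 + $23,132 + $1,876 + $5,248 + $56,089 = $90,307 (under)
Q4 2029–Q1 2031: $1,980 + $23,132 + $1,876 + $5,248 + $56,089 + $3,171 = $91,496 (under)
1 window exceeds the threshold.

1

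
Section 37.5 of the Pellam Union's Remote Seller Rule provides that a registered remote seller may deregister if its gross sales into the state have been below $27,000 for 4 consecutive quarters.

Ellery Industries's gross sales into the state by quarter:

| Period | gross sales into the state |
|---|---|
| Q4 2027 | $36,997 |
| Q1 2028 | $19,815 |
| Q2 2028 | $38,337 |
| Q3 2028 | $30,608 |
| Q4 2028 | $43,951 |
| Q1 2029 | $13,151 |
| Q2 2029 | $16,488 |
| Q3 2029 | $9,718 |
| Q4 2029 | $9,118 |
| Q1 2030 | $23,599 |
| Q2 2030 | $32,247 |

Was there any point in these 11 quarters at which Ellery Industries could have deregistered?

Quarters below $27,000: Q1 2028, Q1 2029, Q2 2029, Q3 2029, Q4 2029, Q1 2030.
Longest run of consecutive quarters below the threshold: 5.
5 ≥ 4, so Ellery Industries became eligible.

Yes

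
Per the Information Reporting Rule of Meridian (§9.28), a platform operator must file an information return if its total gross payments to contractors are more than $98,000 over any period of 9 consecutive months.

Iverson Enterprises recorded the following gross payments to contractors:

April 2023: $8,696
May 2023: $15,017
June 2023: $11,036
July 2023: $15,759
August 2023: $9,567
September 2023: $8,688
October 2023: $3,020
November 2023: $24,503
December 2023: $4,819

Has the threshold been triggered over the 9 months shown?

Yes

Total gross payments to contractors: $8,696 + $15,017 + $11,036 + $15,759 + $9,567 + $8,688 + $3,020 + $24,503 + $4,819 = $101,105.
$101,105 > $98,000, so the threshold is exceeded.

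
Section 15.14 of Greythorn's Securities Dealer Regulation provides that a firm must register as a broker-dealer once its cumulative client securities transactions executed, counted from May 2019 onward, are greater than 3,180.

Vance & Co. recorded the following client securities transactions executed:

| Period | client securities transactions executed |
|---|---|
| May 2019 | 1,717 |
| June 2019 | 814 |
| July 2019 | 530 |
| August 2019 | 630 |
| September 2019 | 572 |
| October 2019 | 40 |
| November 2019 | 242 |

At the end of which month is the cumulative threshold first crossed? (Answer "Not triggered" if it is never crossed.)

August 2019

Through May 2019: 1,717
Through June 2019: 2,531
Through July 2019: 3,061
Through August 2019: 3,691 ← exceeds threshold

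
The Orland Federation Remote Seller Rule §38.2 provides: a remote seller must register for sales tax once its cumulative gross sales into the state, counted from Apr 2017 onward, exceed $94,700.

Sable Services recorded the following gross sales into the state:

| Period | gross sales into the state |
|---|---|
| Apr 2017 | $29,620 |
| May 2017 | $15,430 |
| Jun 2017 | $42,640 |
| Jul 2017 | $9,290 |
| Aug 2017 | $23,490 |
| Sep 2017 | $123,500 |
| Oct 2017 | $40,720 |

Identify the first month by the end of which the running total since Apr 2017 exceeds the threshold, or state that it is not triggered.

Jul 2017

Through Apr 2017: $29,620
Through May 2017: $45,050
Through Jun 2017: $87,690
Through Jul 2017: $96,980 ← exceeds threshold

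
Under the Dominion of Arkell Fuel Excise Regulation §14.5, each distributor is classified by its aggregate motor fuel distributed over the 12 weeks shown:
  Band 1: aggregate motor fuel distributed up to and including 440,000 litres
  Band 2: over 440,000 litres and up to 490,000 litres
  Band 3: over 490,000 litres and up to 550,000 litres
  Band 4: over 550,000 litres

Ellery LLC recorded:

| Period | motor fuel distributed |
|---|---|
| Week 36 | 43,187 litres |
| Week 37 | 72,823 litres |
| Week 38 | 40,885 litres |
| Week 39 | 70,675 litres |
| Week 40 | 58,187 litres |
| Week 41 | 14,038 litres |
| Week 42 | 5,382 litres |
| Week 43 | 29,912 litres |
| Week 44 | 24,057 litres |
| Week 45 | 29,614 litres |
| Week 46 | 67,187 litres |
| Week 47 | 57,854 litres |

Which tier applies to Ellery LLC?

Aggregate motor fuel distributed: 43,187 litres + 72,823 litres + 40,885 litres + 70,675 litres + 58,187 litres + 14,038 litres + 5,382 litres + 29,912 litres + 24,057 litres + 29,614 litres + 67,187 litres + 57,854 litres = 513,801 litres.
490,000 litres < 513,801 litres ≤ 550,000 litres, so Band 3 applies.

Band 3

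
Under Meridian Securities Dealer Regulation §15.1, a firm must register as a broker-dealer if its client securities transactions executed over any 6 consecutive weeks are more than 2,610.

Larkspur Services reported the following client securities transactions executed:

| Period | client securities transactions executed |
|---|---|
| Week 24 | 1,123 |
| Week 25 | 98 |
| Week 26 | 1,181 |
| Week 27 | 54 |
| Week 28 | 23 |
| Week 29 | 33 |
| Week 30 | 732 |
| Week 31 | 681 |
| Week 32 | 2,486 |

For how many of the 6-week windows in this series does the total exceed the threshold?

Week 24–Week 29: 1,123 + 98 + 1,181 + 54 + 23 + 33 = 2,512 (under)
Week 25–Week 30: 98 + 1,181 + 54 + 23 + 33 + 732 = 2,121 (under)
Week 26–Week 31: 1,181 + 54 + 23 + 33 + 732 + 681 = 2,704 (over)
Week 27–Week 32: 54 + 23 + 33 + 732 + 681 + 2,486 = 4,009 (over)
2 windows exceed the threshold.

2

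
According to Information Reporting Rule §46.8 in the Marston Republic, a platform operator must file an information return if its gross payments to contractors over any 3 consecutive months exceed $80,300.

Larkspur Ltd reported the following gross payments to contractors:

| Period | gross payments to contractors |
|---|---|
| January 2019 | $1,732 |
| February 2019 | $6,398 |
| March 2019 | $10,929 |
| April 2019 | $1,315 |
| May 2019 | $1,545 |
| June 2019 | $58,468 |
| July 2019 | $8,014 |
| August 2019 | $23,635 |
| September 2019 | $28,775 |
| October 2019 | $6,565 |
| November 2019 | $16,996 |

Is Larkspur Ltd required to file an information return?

Yes

January 2019–March 2019: $1,732 + $6,398 + $10,929 = $19,059 (under)
February 2019–April 2019: $6,398 + $10,929 + $1,315 = $18,642 (under)
March 2019–May 2019: $10,929 + $1,315 + $1,545 = $13,789 (under)
April 2019–June 2019: $1,315 + $1,545 + $58,468 = $61,328 (under)
May 2019–July 2019: $1,545 + $58,468 + $8,014 = $68,027 (under)
June 2019–August 2019: $58,468 + $8,014 + $23,635 = $90,117 (over)
July 2019–September 2019: $8,014 + $23,635 + $28,775 = $60,424 (under)
August 2019–October 2019: $23,635 + $28,775 + $6,565 = $58,975 (under)
September 2019–November 2019: $28,775 + $6,565 + $16,996 = $52,336 (under)
At least one window exceeds $80,300.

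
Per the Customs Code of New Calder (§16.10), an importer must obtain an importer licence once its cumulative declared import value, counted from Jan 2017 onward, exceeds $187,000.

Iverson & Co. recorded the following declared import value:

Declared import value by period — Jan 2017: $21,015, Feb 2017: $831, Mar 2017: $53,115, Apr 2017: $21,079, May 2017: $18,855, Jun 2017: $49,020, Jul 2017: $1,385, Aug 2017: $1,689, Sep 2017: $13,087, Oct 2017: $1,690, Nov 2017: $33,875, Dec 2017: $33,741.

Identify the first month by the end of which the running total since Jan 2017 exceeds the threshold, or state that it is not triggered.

Nov 2017

Through Jan 2017: $21,015
Through Feb 2017: $21,846
Through Mar 2017: $74,961
Through Apr 2017: $96,040
Through May 2017: $114,895
Through Jun 2017: $163,915
Through Jul 2017: $165,300
Through Aug 2017: $166,989
Through Sep 2017: $180,076
Through Oct 2017: $181,766
Through Nov 2017: $215,641 ← exceeds threshold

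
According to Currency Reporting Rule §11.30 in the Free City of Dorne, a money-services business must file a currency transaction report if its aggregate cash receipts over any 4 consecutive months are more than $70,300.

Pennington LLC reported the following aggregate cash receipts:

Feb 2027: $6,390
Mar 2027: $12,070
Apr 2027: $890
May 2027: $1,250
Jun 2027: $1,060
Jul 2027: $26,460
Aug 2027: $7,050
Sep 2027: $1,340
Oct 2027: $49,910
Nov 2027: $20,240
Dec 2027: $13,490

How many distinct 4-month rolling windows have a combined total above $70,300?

Feb 2027–May 2027: $6,390 + $12,070 + $890 + $1,250 = $20,600 (under)
Mar 2027–Jun 2027: $12,070 + $890 + $1,250 + $1,060 = $15,270 (under)
Apr 2027–Jul 2027: $890 + $1,250 + $1,060 + $26,460 = $29,660 (under)
May 2027–Aug 2027: $1,250 + $1,060 + $26,460 + $7,050 = $35,820 (under)
Jun 2027–Sep 2027: $1,060 + $26,460 + $7,050 + $1,340 = $35,910 (under)
Jul 2027–Oct 2027: $26,460 + $7,050 + $1,340 + $49,910 = $84,760 (over)
Aug 2027–Nov 2027: $7,050 + $1,340 + $49,910 + $20,240 = $78,540 (over)
Sep 2027–Dec 2027: $1,340 + $49,910 + $20,240 + $13,490 = $84,980 (over)
3 windows exceed the threshold.

3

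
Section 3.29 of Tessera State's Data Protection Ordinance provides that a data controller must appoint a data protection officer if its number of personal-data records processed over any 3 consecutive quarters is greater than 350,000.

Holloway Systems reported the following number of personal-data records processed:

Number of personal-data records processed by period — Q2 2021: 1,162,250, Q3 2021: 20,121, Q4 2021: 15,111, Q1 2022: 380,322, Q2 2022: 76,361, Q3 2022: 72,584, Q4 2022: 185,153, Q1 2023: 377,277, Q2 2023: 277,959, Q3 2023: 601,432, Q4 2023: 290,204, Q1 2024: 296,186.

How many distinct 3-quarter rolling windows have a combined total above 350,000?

Q2 2021–Q4 2021: 1,162,250 + 20,121 + 15,111 = 1,197,482 (over)
Q3 2021–Q1 2022: 20,121 + 15,111 + 380,322 = 415,554 (over)
Q4 2021–Q2 2022: 15,111 + 380,322 + 76,361 = 471,794 (over)
Q1 2022–Q3 2022: 380,322 + 76,361 + 72,584 = 529,267 (over)
Q2 2022–Q4 2022: 76,361 + 72,584 + 185,153 = 334,098 (under)
Q3 2022–Q1 2023: 72,584 + 185,153 + 377,277 = 635,014 (over)
Q4 2022–Q2 2023: 185,153 + 377,277 + 277,959 = 840,389 (over)
Q1 2023–Q3 2023: 377,277 + 277,959 + 601,432 = 1,256,668 (over)
Q2 2023–Q4 2023: 277,959 + 601,432 + 290,204 = 1,169,595 (over)
Q3 2023–Q1 2024: 601,432 + 290,204 + 296,186 = 1,187,822 (over)
9 windows exceed the threshold.

9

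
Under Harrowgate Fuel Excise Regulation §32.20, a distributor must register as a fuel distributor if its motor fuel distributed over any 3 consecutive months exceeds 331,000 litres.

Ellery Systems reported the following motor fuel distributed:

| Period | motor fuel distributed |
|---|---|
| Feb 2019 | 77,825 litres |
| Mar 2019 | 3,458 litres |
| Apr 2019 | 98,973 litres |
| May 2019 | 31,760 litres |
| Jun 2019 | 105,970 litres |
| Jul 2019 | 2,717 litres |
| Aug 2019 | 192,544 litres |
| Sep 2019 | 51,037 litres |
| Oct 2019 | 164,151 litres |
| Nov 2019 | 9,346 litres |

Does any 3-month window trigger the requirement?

Feb 2019–Apr 2019: 77,825 litres + 3,458 litres + 98,973 litres = 180,256 litres (under)
Mar 2019–May 2019: 3,458 litres + 98,973 litres + 31,760 litres = 134,191 litres (under)
Apr 2019–Jun 2019: 98,973 litres + 31,760 litres + 105,970 litres = 236,703 litres (under)
May 2019–Jul 2019: 31,760 litres + 105,970 litres + 2,717 litres = 140,447 litres (under)
Jun 2019–Aug 2019: 105,970 litres + 2,717 litres + 192,544 litres = 301,231 litres (under)
Jul 2019–Sep 2019: 2,717 litres + 192,544 litres + 51,037 litres = 246,298 litres (under)
Aug 2019–Oct 2019: 192,544 litres + 51,037 litres + 164,151 litres = 407,732 litres (over)
Sep 2019–Nov 2019: 51,037 litres + 164,151 litres + 9,346 litres = 224,534 litres (under)
At least one window exceeds 331,000 litres.

Yes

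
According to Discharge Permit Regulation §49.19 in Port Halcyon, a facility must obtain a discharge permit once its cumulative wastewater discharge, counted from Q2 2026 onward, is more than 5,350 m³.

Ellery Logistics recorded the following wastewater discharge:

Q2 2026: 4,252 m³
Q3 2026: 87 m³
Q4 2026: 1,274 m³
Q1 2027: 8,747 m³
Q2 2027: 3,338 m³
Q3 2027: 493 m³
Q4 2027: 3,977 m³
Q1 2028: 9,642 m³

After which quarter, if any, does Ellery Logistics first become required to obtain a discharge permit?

Through Q2 2026: 4,252 m³
Through Q3 2026: 4,339 m³
Through Q4 2026: 5,613 m³ ← exceeds threshold

Q4 2026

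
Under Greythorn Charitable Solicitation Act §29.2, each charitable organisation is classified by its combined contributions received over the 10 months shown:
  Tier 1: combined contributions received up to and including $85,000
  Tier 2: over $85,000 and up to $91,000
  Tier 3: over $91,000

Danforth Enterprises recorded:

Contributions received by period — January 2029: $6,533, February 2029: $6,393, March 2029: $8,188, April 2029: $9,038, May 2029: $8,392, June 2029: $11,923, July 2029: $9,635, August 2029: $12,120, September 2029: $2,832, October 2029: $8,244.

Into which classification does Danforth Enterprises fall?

Tier 1

Combined contributions received: $6,533 + $6,393 + $8,188 + $9,038 + $8,392 + $11,923 + $9,635 + $12,120 + $2,832 + $8,244 = $83,298.
$83,298 ≤ $85,000, so Tier 1 applies.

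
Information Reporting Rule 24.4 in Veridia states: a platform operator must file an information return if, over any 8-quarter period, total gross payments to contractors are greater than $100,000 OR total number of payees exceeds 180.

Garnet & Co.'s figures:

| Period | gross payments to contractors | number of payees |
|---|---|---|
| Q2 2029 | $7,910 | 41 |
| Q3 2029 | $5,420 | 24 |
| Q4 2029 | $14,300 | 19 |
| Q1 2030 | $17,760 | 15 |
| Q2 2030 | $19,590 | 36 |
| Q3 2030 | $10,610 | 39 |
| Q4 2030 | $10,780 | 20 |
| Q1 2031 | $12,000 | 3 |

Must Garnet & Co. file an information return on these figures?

Total gross payments to contractors: $7,910 + $5,420 + $14,300 + $17,760 + $19,590 + $10,610 + $10,780 + $12,000 = $98,370 (≤ $100,000).
Total number of payees: 41 + 24 + 19 + 15 + 36 + 39 + 20 + 3 = 197 (> 180).
The test is 'or': at least one threshold is exceeded.

Yes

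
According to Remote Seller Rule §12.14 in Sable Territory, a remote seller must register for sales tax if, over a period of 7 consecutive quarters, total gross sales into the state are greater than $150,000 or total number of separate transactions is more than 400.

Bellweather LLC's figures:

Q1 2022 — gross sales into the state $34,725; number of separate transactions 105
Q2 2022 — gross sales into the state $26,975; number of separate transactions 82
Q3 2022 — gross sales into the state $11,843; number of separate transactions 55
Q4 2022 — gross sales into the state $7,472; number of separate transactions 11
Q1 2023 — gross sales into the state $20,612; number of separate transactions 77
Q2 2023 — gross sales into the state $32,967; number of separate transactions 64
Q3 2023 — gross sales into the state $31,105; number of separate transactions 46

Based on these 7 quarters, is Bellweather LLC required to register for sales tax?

Yes

Total gross sales into the state: $34,725 + $26,975 + $11,843 + $7,472 + $20,612 + $32,967 + $31,105 = $165,699 (> $150,000).
Total number of separate transactions: 105 + 82 + 55 + 11 + 77 + 64 + 46 = 440 (> 400).
The test is 'or': at least one threshold is exceeded.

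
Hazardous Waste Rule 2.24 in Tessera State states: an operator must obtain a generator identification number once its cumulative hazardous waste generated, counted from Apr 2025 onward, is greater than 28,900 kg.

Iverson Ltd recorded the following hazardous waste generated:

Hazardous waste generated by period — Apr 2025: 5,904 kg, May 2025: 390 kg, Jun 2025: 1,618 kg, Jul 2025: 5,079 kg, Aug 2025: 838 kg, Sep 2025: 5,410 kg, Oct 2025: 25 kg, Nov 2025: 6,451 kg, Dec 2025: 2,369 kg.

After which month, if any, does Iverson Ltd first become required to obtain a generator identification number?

Through Apr 2025: 5,904 kg
Through May 2025: 6,294 kg
Through Jun 2025: 7,912 kg
Through Jul 2025: 12,991 kg
Through Aug 2025: 13,829 kg
Through Sep 2025: 19,239 kg
Through Oct 2025: 19,264 kg
Through Nov 2025: 25,715 kg
Through Dec 2025: 28,084 kg
Final cumulative total 28,084 kg ≤ 28,900 kg; the threshold is never exceeded.

Not triggered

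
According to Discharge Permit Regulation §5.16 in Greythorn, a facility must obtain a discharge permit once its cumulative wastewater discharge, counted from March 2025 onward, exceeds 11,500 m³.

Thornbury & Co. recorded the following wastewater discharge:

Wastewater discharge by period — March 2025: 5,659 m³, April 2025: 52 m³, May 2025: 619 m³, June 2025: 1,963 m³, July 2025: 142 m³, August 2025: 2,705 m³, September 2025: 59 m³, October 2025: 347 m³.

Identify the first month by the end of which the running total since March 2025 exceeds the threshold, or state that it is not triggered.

October 2025

Through March 2025: 5,659 m³
Through April 2025: 5,711 m³
Through May 2025: 6,330 m³
Through June 2025: 8,293 m³
Through July 2025: 8,435 m³
Through August 2025: 11,140 m³
Through September 2025: 11,199 m³
Through October 2025: 11,546 m³ ← exceeds threshold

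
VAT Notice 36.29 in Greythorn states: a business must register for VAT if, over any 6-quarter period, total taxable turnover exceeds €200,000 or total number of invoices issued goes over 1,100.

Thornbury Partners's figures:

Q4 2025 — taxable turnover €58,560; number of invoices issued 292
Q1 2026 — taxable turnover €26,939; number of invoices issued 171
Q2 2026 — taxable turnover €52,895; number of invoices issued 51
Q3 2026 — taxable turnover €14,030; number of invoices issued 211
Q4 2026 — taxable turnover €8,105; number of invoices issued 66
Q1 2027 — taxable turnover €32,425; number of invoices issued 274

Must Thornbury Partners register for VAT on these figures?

Total taxable turnover: €58,560 + €26,939 + €52,895 + €14,030 + €8,105 + €32,425 = €192,954 (≤ €200,000).
Total number of invoices issued: 292 + 171 + 51 + 211 + 66 + 274 = 1,065 (≤ 1,100).
The test is 'or': neither threshold is exceeded.

No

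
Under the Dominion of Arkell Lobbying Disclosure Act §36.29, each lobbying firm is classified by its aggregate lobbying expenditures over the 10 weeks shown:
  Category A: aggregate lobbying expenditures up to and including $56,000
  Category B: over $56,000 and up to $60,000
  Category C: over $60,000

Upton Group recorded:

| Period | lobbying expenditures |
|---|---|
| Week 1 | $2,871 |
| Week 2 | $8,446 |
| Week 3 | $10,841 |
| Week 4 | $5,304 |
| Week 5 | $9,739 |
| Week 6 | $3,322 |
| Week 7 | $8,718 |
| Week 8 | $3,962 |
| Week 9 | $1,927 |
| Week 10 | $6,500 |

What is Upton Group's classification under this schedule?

Aggregate lobbying expenditures: $2,871 + $8,446 + $10,841 + $5,304 + $9,739 + $3,322 + $8,718 + $3,962 + $1,927 + $6,500 = $61,630.
$61,630 > $60,000, so Category C applies.

Category C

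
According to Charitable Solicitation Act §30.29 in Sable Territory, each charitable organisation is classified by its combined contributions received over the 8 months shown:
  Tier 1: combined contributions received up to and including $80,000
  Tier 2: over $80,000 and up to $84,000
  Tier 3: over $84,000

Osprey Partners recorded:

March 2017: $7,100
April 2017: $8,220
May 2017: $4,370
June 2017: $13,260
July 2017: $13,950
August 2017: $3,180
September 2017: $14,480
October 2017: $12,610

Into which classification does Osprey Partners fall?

Tier 1

Combined contributions received: $7,100 + $8,220 + $4,370 + $13,260 + $13,950 + $3,180 + $14,480 + $12,610 = $77,170.
$77,170 ≤ $80,000, so Tier 1 applies.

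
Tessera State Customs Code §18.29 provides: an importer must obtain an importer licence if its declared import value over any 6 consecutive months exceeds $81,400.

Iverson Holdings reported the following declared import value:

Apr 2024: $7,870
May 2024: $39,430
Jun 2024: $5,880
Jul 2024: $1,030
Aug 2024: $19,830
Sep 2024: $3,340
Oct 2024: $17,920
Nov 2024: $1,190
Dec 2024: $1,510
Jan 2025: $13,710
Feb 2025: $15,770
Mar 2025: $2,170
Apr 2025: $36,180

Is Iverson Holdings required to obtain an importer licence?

Yes

Apr 2024–Sep 2024: $7,870 + $39,430 + $5,880 + $1,030 + $19,830 + $3,340 = $77,380 (under)
May 2024–Oct 2024: $39,430 + $5,880 + $1,030 + $19,830 + $3,340 + $17,920 = $87,430 (over)
Jun 2024–Nov 2024: $5,880 + $1,030 + $19,830 + $3,340 + $17,920 + $1,190 = $49,190 (under)
Jul 2024–Dec 2024: $1,030 + $19,830 + $3,340 + $17,920 + $1,190 + $1,510 = $44,820 (under)
Aug 2024–Jan 2025: $19,830 + $3,340 + $17,920 + $1,190 + $1,510 + $13,710 = $57,500 (under)
Sep 2024–Feb 2025: $3,340 + $17,920 + $1,190 + $1,510 + $13,710 + $15,770 = $53,440 (under)
Oct 2024–Mar 2025: $17,920 + $1,190 + $1,510 + $13,710 + $15,770 + $2,170 = $52,270 (under)
Nov 2024–Apr 2025: $1,190 + $1,510 + $13,710 + $15,770 + $2,170 + $36,180 = $70,530 (under)
At least one window exceeds $81,400.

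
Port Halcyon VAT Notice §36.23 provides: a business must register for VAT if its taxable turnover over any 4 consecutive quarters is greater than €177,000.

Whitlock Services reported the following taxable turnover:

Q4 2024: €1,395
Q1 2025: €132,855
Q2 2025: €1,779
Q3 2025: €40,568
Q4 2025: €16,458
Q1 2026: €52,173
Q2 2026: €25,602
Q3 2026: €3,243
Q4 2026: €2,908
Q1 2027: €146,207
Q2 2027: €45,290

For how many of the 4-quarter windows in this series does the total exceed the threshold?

3

Q4 2024–Q3 2025: €1,395 + €132,855 + €1,779 + €40,568 = €176,597 (under)
Q1 2025–Q4 2025: €132,855 + €1,779 + €40,568 + €16,458 = €191,660 (over)
Q2 2025–Q1 2026: €1,779 + €40,568 + €16,458 + €52,173 = €110,978 (under)
Q3 2025–Q2 2026: €40,568 + €16,458 + €52,173 + €25,602 = €134,801 (under)
Q4 2025–Q3 2026: €16,458 + €52,173 + €25,602 + €3,243 = €97,476 (under)
Q1 2026–Q4 2026: €52,173 + €25,602 + €3,243 + €2,908 = €83,926 (under)
Q2 2026–Q1 2027: €25,602 + €3,243 + €2,908 + €146,207 = €177,960 (over)
Q3 2026–Q2 2027: €3,243 + €2,908 + €146,207 + €45,290 = €197,648 (over)
3 windows exceed the threshold.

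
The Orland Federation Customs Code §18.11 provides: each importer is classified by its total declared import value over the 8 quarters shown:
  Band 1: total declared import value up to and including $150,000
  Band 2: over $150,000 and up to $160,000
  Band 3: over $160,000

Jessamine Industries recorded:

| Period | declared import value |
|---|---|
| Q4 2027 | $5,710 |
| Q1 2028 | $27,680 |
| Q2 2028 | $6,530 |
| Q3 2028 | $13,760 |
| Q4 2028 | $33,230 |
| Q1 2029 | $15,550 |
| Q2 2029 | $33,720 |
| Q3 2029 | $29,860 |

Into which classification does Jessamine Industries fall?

Total declared import value: $5,710 + $27,680 + $6,530 + $13,760 + $33,230 + $15,550 + $33,720 + $29,860 = $166,040.
$166,040 > $160,000, so Band 3 applies.

Band 3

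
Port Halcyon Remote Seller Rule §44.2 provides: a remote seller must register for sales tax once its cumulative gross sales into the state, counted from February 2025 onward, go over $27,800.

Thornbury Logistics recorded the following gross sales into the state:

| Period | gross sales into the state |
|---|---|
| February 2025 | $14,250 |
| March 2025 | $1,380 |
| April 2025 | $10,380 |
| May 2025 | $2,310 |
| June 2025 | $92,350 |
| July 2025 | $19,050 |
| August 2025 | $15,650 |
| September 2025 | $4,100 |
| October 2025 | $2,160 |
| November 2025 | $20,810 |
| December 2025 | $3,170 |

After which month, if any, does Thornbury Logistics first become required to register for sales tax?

May 2025

Through February 2025: $14,250
Through March 2025: $15,630
Through April 2025: $26,010
Through May 2025: $28,320 ← exceeds threshold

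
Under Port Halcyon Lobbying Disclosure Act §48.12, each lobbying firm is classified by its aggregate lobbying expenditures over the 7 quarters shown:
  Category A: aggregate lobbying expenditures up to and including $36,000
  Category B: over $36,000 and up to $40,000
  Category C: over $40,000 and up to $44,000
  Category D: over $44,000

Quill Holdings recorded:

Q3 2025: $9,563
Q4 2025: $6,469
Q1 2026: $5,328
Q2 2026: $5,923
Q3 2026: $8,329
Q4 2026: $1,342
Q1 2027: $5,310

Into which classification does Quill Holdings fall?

Aggregate lobbying expenditures: $9,563 + $6,469 + $5,328 + $5,923 + $8,329 + $1,342 + $5,310 = $42,264.
$40,000 < $42,264 ≤ $44,000, so Category C applies.

Category C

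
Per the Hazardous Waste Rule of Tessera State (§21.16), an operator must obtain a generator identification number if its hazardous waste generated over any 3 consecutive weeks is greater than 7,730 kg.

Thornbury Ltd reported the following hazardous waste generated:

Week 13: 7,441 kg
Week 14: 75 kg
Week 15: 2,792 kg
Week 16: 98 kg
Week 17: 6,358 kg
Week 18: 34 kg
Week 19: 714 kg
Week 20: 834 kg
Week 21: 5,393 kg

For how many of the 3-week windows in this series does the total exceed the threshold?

Week 13–Week 15: 7,441 kg + 75 kg + 2,792 kg = 10,308 kg (over)
Week 14–Week 16: 75 kg + 2,792 kg + 98 kg = 2,965 kg (under)
Week 15–Week 17: 2,792 kg + 98 kg + 6,358 kg = 9,248 kg (over)
Week 16–Week 18: 98 kg + 6,358 kg + 34 kg = 6,490 kg (under)
Week 17–Week 19: 6,358 kg + 34 kg + 714 kg = 7,106 kg (under)
Week 18–Week 20: 34 kg + 714 kg + 834 kg = 1,582 kg (under)
Week 19–Week 21: 714 kg + 834 kg + 5,393 kg = 6,941 kg (under)
2 windows exceed the threshold.

2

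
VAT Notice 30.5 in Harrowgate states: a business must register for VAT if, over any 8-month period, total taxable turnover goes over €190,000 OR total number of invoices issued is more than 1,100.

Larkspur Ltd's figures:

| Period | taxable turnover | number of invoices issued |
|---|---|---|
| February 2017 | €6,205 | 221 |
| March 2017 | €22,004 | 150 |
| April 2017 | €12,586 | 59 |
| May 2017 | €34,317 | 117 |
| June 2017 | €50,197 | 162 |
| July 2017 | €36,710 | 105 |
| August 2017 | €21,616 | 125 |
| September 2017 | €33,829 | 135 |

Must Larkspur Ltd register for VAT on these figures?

Total taxable turnover: €6,205 + €22,004 + €12,586 + €34,317 + €50,197 + €36,710 + €21,616 + €33,829 = €217,464 (> €190,000).
Total number of invoices issued: 221 + 150 + 59 + 117 + 162 + 105 + 125 + 135 = 1,074 (≤ 1,100).
The test is 'or': at least one threshold is exceeded.

Yes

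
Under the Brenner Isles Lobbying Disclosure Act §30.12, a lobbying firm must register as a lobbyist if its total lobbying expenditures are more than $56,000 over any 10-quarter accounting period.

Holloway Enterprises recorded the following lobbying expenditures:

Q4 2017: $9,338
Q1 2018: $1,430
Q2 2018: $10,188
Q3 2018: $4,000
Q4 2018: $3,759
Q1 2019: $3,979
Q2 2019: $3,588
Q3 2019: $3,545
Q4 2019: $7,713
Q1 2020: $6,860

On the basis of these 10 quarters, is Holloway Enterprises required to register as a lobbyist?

Total lobbying expenditures: $9,338 + $1,430 + $10,188 + $4,000 + $3,759 + $3,979 + $3,588 + $3,545 + $7,713 + $6,860 = $54,400.
$54,400 ≤ $56,000, so the threshold is not exceeded.

No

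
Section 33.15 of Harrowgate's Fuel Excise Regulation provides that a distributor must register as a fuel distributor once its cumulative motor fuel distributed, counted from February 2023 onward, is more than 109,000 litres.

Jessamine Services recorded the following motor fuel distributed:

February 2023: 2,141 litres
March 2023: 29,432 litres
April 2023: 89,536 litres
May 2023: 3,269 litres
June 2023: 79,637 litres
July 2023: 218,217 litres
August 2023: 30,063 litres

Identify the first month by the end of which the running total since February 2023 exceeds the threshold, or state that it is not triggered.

April 2023

Through February 2023: 2,141 litres
Through March 2023: 31,573 litres
Through April 2023: 121,109 litres ← exceeds threshold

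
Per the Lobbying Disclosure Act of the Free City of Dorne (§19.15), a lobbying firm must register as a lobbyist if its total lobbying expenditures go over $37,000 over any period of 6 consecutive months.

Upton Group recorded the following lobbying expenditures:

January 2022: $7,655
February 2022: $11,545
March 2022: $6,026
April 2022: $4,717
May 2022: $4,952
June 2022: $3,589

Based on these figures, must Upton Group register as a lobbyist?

Total lobbying expenditures: $7,655 + $11,545 + $6,026 + $4,717 + $4,952 + $3,589 = $38,484.
$38,484 > $37,000, so the threshold is exceeded.

Yes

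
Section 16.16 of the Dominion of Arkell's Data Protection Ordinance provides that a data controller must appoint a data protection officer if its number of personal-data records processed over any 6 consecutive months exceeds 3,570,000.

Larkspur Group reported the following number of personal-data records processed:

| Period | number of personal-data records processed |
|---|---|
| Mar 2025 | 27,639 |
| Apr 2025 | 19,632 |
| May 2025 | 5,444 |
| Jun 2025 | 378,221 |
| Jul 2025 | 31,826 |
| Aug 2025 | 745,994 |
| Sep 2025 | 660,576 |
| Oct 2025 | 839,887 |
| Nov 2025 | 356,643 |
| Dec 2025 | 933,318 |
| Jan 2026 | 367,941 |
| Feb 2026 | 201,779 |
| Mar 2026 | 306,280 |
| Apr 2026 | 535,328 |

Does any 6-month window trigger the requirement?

Yes

Mar 2025–Aug 2025: 27,639 + 19,632 + 5,444 + 378,221 + 31,826 + 745,994 = 1,208,756 (under)
Apr 2025–Sep 2025: 19,632 + 5,444 + 378,221 + 31,826 + 745,994 + 660,576 = 1,841,693 (under)
May 2025–Oct 2025: 5,444 + 378,221 + 31,826 + 745,994 + 660,576 + 839,887 = 2,661,948 (under)
Jun 2025–Nov 2025: 378,221 + 31,826 + 745,994 + 660,576 + 839,887 + 356,643 = 3,013,147 (under)
Jul 2025–Dec 2025: 31,826 + 745,994 + 660,576 + 839,887 + 356,643 + 933,318 = 3,568,244 (under)
Aug 2025–Jan 2026: 745,994 + 660,576 + 839,887 + 356,643 + 933,318 + 367,941 = 3,904,359 (over)
Sep 2025–Feb 2026: 660,576 + 839,887 + 356,643 + 933,318 + 367,941 + 201,779 = 3,360,144 (under)
Oct 2025–Mar 2026: 839,887 + 356,643 + 933,318 + 367,941 + 201,779 + 306,280 = 3,005,848 (under)
Nov 2025–Apr 2026: 356,643 + 933,318 + 367,941 + 201,779 + 306,280 + 535,328 = 2,701,289 (under)
At least one window exceeds 3,570,000.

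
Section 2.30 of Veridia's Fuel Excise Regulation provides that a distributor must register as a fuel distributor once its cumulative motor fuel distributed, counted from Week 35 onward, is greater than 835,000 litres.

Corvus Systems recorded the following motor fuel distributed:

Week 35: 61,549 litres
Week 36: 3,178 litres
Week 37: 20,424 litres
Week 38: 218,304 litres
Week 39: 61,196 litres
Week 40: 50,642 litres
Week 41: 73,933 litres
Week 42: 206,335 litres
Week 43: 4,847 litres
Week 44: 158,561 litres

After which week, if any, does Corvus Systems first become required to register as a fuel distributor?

Week 44

Through Week 35: 61,549 litres
Through Week 36: 64,727 litres
Through Week 37: 85,151 litres
Through Week 38: 303,455 litres
Through Week 39: 364,651 litres
Through Week 40: 415,293 litres
Through Week 41: 489,226 litres
Through Week 42: 695,561 litres
Through Week 43: 700,408 litres
Through Week 44: 858,969 litres ← exceeds threshold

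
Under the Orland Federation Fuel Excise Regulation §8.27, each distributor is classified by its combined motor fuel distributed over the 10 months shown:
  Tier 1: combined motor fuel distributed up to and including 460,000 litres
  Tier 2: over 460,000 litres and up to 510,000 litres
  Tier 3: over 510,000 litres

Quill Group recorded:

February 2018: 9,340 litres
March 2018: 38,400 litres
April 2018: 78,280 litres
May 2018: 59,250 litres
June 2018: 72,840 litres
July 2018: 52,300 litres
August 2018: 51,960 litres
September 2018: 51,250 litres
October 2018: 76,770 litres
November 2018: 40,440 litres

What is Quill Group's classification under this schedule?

Combined motor fuel distributed: 9,340 litres + 38,400 litres + 78,280 litres + 59,250 litres + 72,840 litres + 52,300 litres + 51,960 litres + 51,250 litres + 76,770 litres + 40,440 litres = 530,830 litres.
530,830 litres > 510,000 litres, so Tier 3 applies.

Tier 3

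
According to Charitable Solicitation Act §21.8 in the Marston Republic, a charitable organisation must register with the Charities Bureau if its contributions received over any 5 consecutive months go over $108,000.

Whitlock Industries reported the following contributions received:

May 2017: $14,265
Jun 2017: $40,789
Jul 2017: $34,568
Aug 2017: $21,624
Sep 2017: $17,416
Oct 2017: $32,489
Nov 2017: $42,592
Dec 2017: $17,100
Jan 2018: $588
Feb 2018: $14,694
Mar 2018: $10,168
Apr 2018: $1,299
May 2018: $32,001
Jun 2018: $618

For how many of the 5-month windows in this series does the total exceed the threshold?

May 2017–Sep 2017: $14,265 + $40,789 + $34,568 + $21,624 + $17,416 = $128,662 (over)
Jun 2017–Oct 2017: $40,789 + $34,568 + $21,624 + $17,416 + $32,489 = $146,886 (over)
Jul 2017–Nov 2017: $34,568 + $21,624 + $17,416 + $32,489 + $42,592 = $148,689 (over)
Aug 2017–Dec 2017: $21,624 + $17,416 + $32,489 + $42,592 + $17,100 = $131,221 (over)
Sep 2017–Jan 2018: $17,416 + $32,489 + $42,592 + $17,100 + $588 = $110,185 (over)
Oct 2017–Feb 2018: $32,489 + $42,592 + $17,100 + $588 + $14,694 = $107,463 (under)
Nov 2017–Mar 2018: $42,592 + $17,100 + $588 + $14,694 + $10,168 = $85,142 (under)
Dec 2017–Apr 2018: $17,100 + $588 + $14,694 + $10,168 + $1,299 = $43,849 (under)
Jan 2018–May 2018: $588 + $14,694 + $10,168 + $1,299 + $32,001 = $58,750 (under)
Feb 2018–Jun 2018: $14,694 + $10,168 + $1,299 + $32,001 + $618 = $58,780 (under)
5 windows exceed the threshold.

5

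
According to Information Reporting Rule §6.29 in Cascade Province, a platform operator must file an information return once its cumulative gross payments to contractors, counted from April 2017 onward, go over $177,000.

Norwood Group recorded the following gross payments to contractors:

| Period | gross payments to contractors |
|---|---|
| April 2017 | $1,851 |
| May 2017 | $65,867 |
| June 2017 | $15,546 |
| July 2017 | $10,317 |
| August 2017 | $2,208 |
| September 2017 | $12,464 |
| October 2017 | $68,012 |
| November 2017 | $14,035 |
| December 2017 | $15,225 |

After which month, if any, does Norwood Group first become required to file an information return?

November 2017

Through April 2017: $1,851
Through May 2017: $67,718
Through June 2017: $83,264
Through July 2017: $93,581
Through August 2017: $95,789
Through September 2017: $108,253
Through October 2017: $176,265
Through November 2017: $190,300 ← exceeds threshold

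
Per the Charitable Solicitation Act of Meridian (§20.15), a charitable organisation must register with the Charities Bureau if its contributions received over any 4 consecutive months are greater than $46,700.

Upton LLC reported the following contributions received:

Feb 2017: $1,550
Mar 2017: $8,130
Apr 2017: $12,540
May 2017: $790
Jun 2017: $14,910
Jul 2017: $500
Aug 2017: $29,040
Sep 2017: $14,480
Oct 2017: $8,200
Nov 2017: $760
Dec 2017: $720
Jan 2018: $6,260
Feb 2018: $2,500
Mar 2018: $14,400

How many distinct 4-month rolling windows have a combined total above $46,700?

3

Feb 2017–May 2017: $1,550 + $8,130 + $12,540 + $790 = $23,010 (under)
Mar 2017–Jun 2017: $8,130 + $12,540 + $790 + $14,910 = $36,370 (under)
Apr 2017–Jul 2017: $12,540 + $790 + $14,910 + $500 = $28,740 (under)
May 2017–Aug 2017: $790 + $14,910 + $500 + $29,040 = $45,240 (under)
Jun 2017–Sep 2017: $14,910 + $500 + $29,040 + $14,480 = $58,930 (over)
Jul 2017–Oct 2017: $500 + $29,040 + $14,480 + $8,200 = $52,220 (over)
Aug 2017–Nov 2017: $29,040 + $14,480 + $8,200 + $760 = $52,480 (over)
Sep 2017–Dec 2017: $14,480 + $8,200 + $760 + $720 = $24,160 (under)
Oct 2017–Jan 2018: $8,200 + $760 + $720 + $6,260 = $15,940 (under)
Nov 2017–Feb 2018: $760 + $720 + $6,260 + $2,500 = $10,240 (under)
Dec 2017–Mar 2018: $720 + $6,260 + $2,500 + $14,400 = $23,880 (under)
3 windows exceed the threshold.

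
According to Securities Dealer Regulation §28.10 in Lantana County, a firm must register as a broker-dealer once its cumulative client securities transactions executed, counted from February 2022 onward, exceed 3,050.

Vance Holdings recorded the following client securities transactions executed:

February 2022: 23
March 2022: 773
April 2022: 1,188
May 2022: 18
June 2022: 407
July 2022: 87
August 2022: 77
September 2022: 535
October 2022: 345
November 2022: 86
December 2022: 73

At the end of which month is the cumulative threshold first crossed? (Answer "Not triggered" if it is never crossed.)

September 2022

Through February 2022: 23
Through March 2022: 796
Through April 2022: 1,984
Through May 2022: 2,002
Through June 2022: 2,409
Through July 2022: 2,496
Through August 2022: 2,573
Through September 2022: 3,108 ← exceeds threshold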